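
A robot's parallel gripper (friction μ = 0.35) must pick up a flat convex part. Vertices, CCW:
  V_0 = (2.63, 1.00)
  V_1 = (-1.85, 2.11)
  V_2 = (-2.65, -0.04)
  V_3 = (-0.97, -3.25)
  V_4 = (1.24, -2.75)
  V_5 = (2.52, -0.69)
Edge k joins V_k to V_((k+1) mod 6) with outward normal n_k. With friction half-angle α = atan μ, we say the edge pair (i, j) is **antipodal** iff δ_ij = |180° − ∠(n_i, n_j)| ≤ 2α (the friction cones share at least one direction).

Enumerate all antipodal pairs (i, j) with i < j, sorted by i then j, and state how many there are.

α = atan 0.35 = 19.29°;  2α = 38.58°
n_0 = (+0.2405, +0.9707)
n_1 = (-0.9372, +0.3487)
n_2 = (-0.8860, -0.4637)
n_3 = (+0.2207, -0.9753)
n_4 = (+0.8494, -0.5278)
n_5 = (+0.9979, -0.0650)
  (0,1): δ = 96.49°  ·
  (0,2): δ = 48.46°  ·
  (0,3): δ = 26.66°  ✓
  (0,4): δ = 72.06°  ·
  (0,5): δ = 100.19°  ·
  (1,2): δ = 131.96°  ·
  (1,3): δ = 56.84°  ·
  (1,4): δ = 11.45°  ✓
  (1,5): δ = 16.69°  ✓
  (2,3): δ = 104.88°  ·
  (2,4): δ = 59.48°  ·
  (2,5): δ = 31.35°  ✓
  (3,4): δ = 134.60°  ·
  (3,5): δ = 106.47°  ·
  (4,5): δ = 151.87°  ·
antipodal pairs: 4

count = 4; pairs: (0,3), (1,4), (1,5), (2,5)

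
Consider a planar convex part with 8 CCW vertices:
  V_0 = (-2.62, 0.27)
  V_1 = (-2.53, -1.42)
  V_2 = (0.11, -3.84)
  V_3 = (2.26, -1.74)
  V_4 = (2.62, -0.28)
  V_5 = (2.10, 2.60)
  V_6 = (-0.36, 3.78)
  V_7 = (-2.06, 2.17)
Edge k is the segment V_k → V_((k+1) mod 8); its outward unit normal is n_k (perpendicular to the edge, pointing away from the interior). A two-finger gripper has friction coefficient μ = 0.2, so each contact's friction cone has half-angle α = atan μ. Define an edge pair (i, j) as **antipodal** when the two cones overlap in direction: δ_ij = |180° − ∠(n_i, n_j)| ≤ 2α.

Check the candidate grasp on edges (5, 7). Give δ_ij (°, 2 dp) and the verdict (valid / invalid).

δ = 80.80°, invalid

α = atan 0.2 = 11.31°;  2α = 22.62°
edge 5: e_5 = (-2.46, +1.18);  n_5 = (+0.4325, +0.9016)
edge 7: e_7 = (-0.56, -1.90);  n_7 = (-0.9592, +0.2827)
∠(n_5, n_7) = 99.20°
δ = |180° − 99.20°| = 80.80°
80.80° > 2α = 22.62°  →  invalid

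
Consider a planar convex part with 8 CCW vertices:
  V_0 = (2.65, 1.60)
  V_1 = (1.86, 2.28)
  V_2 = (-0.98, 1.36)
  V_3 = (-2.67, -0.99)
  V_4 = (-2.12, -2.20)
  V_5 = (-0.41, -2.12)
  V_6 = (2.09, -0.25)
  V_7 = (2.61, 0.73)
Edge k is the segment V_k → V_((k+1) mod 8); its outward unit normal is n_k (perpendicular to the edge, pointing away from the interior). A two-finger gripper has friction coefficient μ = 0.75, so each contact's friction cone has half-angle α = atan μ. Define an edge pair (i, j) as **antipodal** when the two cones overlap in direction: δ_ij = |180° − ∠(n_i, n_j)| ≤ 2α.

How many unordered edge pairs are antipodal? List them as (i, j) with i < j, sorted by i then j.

count = 12; pairs: (0,3), (0,4), (1,4), (1,5), (1,6), (1,7), (2,4), (2,5), (2,6), (2,7), (3,6), (3,7)

α = atan 0.75 = 36.87°;  2α = 73.74°
n_0 = (+0.6524, +0.7579)
n_1 = (-0.3082, +0.9513)
n_2 = (-0.8119, +0.5838)
n_3 = (-0.9104, -0.4138)
n_4 = (+0.0467, -0.9989)
n_5 = (+0.5990, -0.8008)
n_6 = (+0.8833, -0.4687)
n_7 = (+0.9989, -0.0459)
  (0,1): δ = 121.33°  ·
  (0,2): δ = 85.00°  ·
  (0,3): δ = 24.84°  ✓
  (0,4): δ = 43.40°  ✓
  (0,5): δ = 77.52°  ·
  (0,6): δ = 102.77°  ·
  (0,7): δ = 128.09°  ·
  (1,2): δ = 143.67°  ·
  (1,3): δ = 83.51°  ·
  (1,4): δ = 15.27°  ✓
  (1,5): δ = 18.85°  ✓
  (1,6): δ = 44.10°  ✓
  (1,7): δ = 69.42°  ✓
  (2,3): δ = 119.83°  ·
  (2,4): δ = 51.60°  ✓
  (2,5): δ = 17.48°  ✓
  (2,6): δ = 7.77°  ✓
  (2,7): δ = 33.09°  ✓
  (3,4): δ = 111.77°  ·
  (3,5): δ = 77.65°  ·
  (3,6): δ = 52.39°  ✓
  (3,7): δ = 27.08°  ✓
  (4,5): δ = 145.88°  ·
  (4,6): δ = 120.63°  ·
  (4,7): δ = 95.31°  ·
  (5,6): δ = 154.75°  ·
  (5,7): δ = 129.43°  ·
  (6,7): δ = 154.68°  ·
antipodal pairs: 12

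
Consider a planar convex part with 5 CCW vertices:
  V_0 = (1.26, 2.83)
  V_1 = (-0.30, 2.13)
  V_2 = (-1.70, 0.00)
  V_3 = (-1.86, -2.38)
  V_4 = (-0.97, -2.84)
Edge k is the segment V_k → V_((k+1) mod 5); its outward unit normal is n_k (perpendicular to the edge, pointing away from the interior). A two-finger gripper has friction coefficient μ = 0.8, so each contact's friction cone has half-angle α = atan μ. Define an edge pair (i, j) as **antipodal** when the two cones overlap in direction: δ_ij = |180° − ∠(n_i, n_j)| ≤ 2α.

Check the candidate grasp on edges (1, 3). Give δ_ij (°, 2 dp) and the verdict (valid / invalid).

α = atan 0.8 = 38.66°;  2α = 77.32°
edge 1: e_1 = (-1.40, -2.13);  n_1 = (-0.8357, +0.5493)
edge 3: e_3 = (+0.89, -0.46);  n_3 = (-0.4592, -0.8884)
∠(n_1, n_3) = 95.98°
δ = |180° − 95.98°| = 84.02°
84.02° > 2α = 77.32°  →  invalid

δ = 84.02°, invalid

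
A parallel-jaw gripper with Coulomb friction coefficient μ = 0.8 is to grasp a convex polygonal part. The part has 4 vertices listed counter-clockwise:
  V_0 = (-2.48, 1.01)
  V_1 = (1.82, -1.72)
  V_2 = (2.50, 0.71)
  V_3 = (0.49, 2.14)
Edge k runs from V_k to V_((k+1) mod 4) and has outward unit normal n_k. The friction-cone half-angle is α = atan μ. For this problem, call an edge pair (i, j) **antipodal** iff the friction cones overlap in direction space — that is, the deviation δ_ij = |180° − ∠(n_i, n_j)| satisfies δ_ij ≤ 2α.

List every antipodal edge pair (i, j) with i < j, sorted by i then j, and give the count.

count = 4; pairs: (0,1), (0,2), (0,3), (1,3)

α = atan 0.8 = 38.66°;  2α = 77.32°
n_0 = (-0.5360, -0.8442)
n_1 = (+0.9630, -0.2695)
n_2 = (+0.5797, +0.8148)
n_3 = (-0.3556, +0.9346)
  (0,1): δ = 73.22°  ✓
  (0,2): δ = 3.02°  ✓
  (0,3): δ = 53.24°  ✓
  (1,2): δ = 109.80°  ·
  (1,3): δ = 53.54°  ✓
  (2,3): δ = 123.74°  ·
antipodal pairs: 4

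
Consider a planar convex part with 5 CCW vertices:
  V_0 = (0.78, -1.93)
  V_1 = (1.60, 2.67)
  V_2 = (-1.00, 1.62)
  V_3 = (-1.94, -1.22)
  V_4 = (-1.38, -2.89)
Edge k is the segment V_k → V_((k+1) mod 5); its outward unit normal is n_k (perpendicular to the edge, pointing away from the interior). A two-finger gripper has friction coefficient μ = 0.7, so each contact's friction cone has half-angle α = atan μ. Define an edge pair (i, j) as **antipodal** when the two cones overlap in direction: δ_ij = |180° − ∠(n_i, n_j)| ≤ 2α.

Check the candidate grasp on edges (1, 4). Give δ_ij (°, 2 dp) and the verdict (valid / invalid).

α = atan 0.7 = 34.99°;  2α = 69.98°
edge 1: e_1 = (-2.60, -1.05);  n_1 = (-0.3745, +0.9272)
edge 4: e_4 = (+2.16, +0.96);  n_4 = (+0.4061, -0.9138)
∠(n_1, n_4) = 178.03°
δ = |180° − 178.03°| = 1.97°
1.97° ≤ 2α = 69.98°  →  valid

δ = 1.97°, valid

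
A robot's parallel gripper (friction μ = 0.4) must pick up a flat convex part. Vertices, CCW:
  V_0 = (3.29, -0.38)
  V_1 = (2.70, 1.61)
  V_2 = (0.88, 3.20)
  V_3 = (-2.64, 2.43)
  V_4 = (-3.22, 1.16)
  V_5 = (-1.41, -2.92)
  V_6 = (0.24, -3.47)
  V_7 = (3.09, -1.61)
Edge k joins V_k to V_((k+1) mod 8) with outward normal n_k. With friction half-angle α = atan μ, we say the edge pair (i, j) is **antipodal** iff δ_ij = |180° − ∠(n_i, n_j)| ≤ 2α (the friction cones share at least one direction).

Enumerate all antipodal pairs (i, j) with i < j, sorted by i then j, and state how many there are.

count = 9; pairs: (0,3), (0,4), (1,4), (1,5), (2,5), (2,6), (3,6), (3,7), (4,7)

α = atan 0.4 = 21.80°;  2α = 43.60°
n_0 = (+0.9587, +0.2843)
n_1 = (+0.6579, +0.7531)
n_2 = (-0.2137, +0.9769)
n_3 = (-0.9096, +0.4154)
n_4 = (-0.9141, -0.4055)
n_5 = (-0.3162, -0.9487)
n_6 = (+0.5465, -0.8374)
n_7 = (+0.9870, -0.1605)
  (0,1): δ = 147.66°  ·
  (0,2): δ = 94.18°  ·
  (0,3): δ = 41.06°  ✓
  (0,4): δ = 7.41°  ✓
  (0,5): δ = 55.05°  ·
  (0,6): δ = 106.62°  ·
  (0,7): δ = 154.25°  ·
  (1,2): δ = 126.52°  ·
  (1,3): δ = 73.40°  ·
  (1,4): δ = 24.94°  ✓
  (1,5): δ = 22.71°  ✓
  (1,6): δ = 74.27°  ·
  (1,7): δ = 121.91°  ·
  (2,3): δ = 126.88°  ·
  (2,4): δ = 78.42°  ·
  (2,5): δ = 30.77°  ✓
  (2,6): δ = 20.79°  ✓
  (2,7): δ = 68.43°  ·
  (3,4): δ = 131.53°  ·
  (3,5): δ = 83.89°  ·
  (3,6): δ = 32.32°  ✓
  (3,7): δ = 15.31°  ✓
  (4,5): δ = 132.36°  ·
  (4,6): δ = 80.79°  ·
  (4,7): δ = 33.16°  ✓
  (5,6): δ = 128.44°  ·
  (5,7): δ = 80.80°  ·
  (6,7): δ = 132.37°  ·
antipodal pairs: 9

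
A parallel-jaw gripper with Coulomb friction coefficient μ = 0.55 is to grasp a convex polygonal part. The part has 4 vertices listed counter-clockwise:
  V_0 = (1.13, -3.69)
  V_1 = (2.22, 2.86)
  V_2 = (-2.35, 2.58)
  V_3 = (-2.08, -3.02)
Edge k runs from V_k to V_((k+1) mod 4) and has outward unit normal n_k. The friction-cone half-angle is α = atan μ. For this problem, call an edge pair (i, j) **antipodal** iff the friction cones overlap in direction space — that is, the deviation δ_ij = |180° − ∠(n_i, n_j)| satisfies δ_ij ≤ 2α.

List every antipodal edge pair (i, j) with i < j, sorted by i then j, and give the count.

α = atan 0.55 = 28.81°;  2α = 57.62°
n_0 = (+0.9864, -0.1642)
n_1 = (-0.0612, +0.9981)
n_2 = (-0.9988, -0.0482)
n_3 = (-0.2043, -0.9789)
  (0,1): δ = 77.05°  ·
  (0,2): δ = 12.21°  ✓
  (0,3): δ = 87.66°  ·
  (1,2): δ = 90.75°  ·
  (1,3): δ = 15.30°  ✓
  (2,3): δ = 104.55°  ·
antipodal pairs: 2

count = 2; pairs: (0,2), (1,3)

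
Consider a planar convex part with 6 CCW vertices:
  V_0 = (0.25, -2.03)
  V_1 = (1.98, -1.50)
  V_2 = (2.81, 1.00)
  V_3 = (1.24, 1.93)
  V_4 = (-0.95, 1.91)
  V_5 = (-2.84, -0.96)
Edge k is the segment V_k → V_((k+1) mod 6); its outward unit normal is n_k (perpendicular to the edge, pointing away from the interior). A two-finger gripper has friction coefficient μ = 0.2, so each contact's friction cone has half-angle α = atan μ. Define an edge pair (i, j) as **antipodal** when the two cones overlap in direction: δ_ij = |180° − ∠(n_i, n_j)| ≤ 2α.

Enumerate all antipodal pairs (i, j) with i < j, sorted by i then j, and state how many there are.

count = 4; pairs: (0,3), (1,4), (2,5), (3,5)

α = atan 0.2 = 11.31°;  2α = 22.62°
n_0 = (+0.2929, -0.9561)
n_1 = (+0.9491, -0.3151)
n_2 = (+0.5097, +0.8604)
n_3 = (-0.0091, +1.0000)
n_4 = (-0.8352, +0.5500)
n_5 = (-0.3272, -0.9449)
  (0,1): δ = 125.40°  ·
  (0,2): δ = 47.67°  ·
  (0,3): δ = 16.51°  ✓
  (0,4): δ = 39.60°  ·
  (0,5): δ = 143.87°  ·
  (1,2): δ = 102.27°  ·
  (1,3): δ = 71.11°  ·
  (1,4): δ = 15.00°  ✓
  (1,5): δ = 89.27°  ·
  (2,3): δ = 148.84°  ·
  (2,4): δ = 92.73°  ·
  (2,5): δ = 11.54°  ✓
  (3,4): δ = 123.89°  ·
  (3,5): δ = 19.62°  ✓
  (4,5): δ = 75.73°  ·
antipodal pairs: 4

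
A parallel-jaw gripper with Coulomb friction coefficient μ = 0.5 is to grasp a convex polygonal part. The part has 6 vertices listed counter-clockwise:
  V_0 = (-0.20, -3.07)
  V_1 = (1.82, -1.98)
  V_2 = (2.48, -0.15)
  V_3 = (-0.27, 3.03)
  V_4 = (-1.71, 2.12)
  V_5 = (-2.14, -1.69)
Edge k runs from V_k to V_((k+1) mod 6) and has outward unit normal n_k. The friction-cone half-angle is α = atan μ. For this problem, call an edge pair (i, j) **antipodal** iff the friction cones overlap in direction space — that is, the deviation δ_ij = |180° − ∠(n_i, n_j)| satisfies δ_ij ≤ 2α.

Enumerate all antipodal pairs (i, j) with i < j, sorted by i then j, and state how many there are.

α = atan 0.5 = 26.57°;  2α = 53.13°
n_0 = (+0.4749, -0.8801)
n_1 = (+0.9407, -0.3393)
n_2 = (+0.7564, +0.6541)
n_3 = (-0.5342, +0.8453)
n_4 = (-0.9937, +0.1121)
n_5 = (-0.5796, -0.8149)
  (0,1): δ = 138.18°  ·
  (0,2): δ = 77.50°  ·
  (0,3): δ = 3.94°  ✓
  (0,4): δ = 55.21°  ·
  (0,5): δ = 116.22°  ·
  (1,2): δ = 119.32°  ·
  (1,3): δ = 37.88°  ✓
  (1,4): δ = 13.39°  ✓
  (1,5): δ = 74.41°  ·
  (2,3): δ = 98.56°  ·
  (2,4): δ = 47.29°  ✓
  (2,5): δ = 13.72°  ✓
  (3,4): δ = 128.73°  ·
  (3,5): δ = 67.72°  ·
  (4,5): δ = 118.99°  ·
antipodal pairs: 5

count = 5; pairs: (0,3), (1,3), (1,4), (2,4), (2,5)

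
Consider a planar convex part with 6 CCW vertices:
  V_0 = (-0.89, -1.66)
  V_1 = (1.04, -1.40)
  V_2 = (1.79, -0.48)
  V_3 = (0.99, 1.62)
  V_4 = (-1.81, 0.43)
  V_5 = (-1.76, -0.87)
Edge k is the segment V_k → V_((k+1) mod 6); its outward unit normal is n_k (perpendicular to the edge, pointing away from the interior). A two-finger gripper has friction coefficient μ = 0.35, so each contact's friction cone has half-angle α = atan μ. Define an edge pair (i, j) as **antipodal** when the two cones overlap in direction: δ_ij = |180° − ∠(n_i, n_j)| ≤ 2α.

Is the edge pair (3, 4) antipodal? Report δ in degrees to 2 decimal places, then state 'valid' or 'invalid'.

α = atan 0.35 = 19.29°;  2α = 38.58°
edge 3: e_3 = (-2.80, -1.19);  n_3 = (-0.3911, +0.9203)
edge 4: e_4 = (+0.05, -1.30);  n_4 = (-0.9993, -0.0384)
∠(n_3, n_4) = 69.18°
δ = |180° − 69.18°| = 110.82°
110.82° > 2α = 38.58°  →  invalid

δ = 110.82°, invalid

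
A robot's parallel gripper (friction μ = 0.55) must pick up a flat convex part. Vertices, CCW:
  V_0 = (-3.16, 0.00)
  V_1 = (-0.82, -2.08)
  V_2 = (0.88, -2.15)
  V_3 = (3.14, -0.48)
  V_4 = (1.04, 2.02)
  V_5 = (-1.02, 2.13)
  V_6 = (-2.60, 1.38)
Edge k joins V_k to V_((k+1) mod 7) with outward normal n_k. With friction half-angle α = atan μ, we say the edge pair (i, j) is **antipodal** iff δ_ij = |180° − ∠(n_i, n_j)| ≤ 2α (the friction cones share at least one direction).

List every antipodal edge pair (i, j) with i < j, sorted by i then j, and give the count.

count = 8; pairs: (0,3), (0,4), (1,3), (1,4), (1,5), (2,4), (2,5), (2,6)

α = atan 0.55 = 28.81°;  2α = 57.62°
n_0 = (-0.6644, -0.7474)
n_1 = (-0.0411, -0.9992)
n_2 = (+0.5943, -0.8043)
n_3 = (+0.7657, +0.6432)
n_4 = (+0.0533, +0.9986)
n_5 = (-0.4288, +0.9034)
n_6 = (-0.9266, +0.3760)
  (0,1): δ = 140.72°  ·
  (0,2): δ = 101.90°  ·
  (0,3): δ = 8.34°  ✓
  (0,4): δ = 38.58°  ✓
  (0,5): δ = 67.03°  ·
  (0,6): δ = 109.55°  ·
  (1,2): δ = 141.18°  ·
  (1,3): δ = 47.61°  ✓
  (1,4): δ = 0.70°  ✓
  (1,5): δ = 27.75°  ✓
  (1,6): δ = 70.27°  ·
  (2,3): δ = 86.43°  ·
  (2,4): δ = 39.52°  ✓
  (2,5): δ = 11.07°  ✓
  (2,6): δ = 31.45°  ✓
  (3,4): δ = 133.09°  ·
  (3,5): δ = 104.64°  ·
  (3,6): δ = 62.12°  ·
  (4,5): δ = 151.55°  ·
  (4,6): δ = 109.03°  ·
  (5,6): δ = 137.48°  ·
antipodal pairs: 8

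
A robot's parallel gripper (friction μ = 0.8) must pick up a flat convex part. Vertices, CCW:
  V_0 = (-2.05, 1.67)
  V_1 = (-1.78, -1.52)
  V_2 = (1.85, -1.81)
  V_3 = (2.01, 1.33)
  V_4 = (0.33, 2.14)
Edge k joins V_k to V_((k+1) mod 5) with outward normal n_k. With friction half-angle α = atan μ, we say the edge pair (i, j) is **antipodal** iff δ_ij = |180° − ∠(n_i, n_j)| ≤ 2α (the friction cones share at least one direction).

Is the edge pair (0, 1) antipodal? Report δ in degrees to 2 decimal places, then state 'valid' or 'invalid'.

δ = 99.41°, invalid

α = atan 0.8 = 38.66°;  2α = 77.32°
edge 0: e_0 = (+0.27, -3.19);  n_0 = (-0.9964, -0.0843)
edge 1: e_1 = (+3.63, -0.29);  n_1 = (-0.0796, -0.9968)
∠(n_0, n_1) = 80.59°
δ = |180° − 80.59°| = 99.41°
99.41° > 2α = 77.32°  →  invalid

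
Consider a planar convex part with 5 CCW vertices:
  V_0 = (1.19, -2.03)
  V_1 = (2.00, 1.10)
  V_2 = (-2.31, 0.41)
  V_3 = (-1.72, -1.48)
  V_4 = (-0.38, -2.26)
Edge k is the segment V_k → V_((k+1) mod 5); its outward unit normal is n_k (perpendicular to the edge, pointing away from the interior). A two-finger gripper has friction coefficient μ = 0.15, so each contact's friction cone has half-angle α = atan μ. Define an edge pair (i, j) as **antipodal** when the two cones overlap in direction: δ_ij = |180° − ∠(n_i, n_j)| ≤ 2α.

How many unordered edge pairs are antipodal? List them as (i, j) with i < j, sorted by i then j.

count = 1; pairs: (1,4)

α = atan 0.15 = 8.53°;  2α = 17.06°
n_0 = (+0.9681, -0.2505)
n_1 = (-0.1581, +0.9874)
n_2 = (-0.9546, -0.2980)
n_3 = (-0.5031, -0.8642)
n_4 = (+0.1449, -0.9894)
  (0,1): δ = 66.40°  ·
  (0,2): δ = 31.85°  ·
  (0,3): δ = 74.31°  ·
  (0,4): δ = 112.84°  ·
  (1,2): δ = 81.76°  ·
  (1,3): δ = 39.30°  ·
  (1,4): δ = 0.76°  ✓
  (2,3): δ = 137.54°  ·
  (2,4): δ = 99.00°  ·
  (3,4): δ = 141.46°  ·
antipodal pairs: 1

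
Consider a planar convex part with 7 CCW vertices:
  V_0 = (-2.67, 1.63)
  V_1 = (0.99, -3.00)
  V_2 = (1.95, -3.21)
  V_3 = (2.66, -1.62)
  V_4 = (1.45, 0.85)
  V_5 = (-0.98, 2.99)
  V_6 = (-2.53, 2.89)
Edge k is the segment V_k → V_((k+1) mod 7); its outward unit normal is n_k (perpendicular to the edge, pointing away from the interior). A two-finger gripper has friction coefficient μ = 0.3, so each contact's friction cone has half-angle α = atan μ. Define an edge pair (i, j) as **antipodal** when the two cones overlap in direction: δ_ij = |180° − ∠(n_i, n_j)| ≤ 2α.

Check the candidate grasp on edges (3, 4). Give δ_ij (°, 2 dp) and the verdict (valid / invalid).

α = atan 0.3 = 16.70°;  2α = 33.40°
edge 3: e_3 = (-1.21, +2.47);  n_3 = (+0.8980, +0.4399)
edge 4: e_4 = (-2.43, +2.14);  n_4 = (+0.6609, +0.7505)
∠(n_3, n_4) = 22.53°
δ = |180° − 22.53°| = 157.47°
157.47° > 2α = 33.40°  →  invalid

δ = 157.47°, invalid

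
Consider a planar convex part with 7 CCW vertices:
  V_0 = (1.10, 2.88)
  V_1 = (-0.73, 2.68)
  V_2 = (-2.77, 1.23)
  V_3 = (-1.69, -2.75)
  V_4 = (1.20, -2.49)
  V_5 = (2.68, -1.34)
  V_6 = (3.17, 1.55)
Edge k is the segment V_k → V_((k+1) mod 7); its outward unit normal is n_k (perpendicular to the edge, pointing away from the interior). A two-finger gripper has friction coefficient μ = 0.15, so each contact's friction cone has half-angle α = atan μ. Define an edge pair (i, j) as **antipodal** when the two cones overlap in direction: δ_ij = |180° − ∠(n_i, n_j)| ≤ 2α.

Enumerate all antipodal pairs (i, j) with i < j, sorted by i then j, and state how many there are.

α = atan 0.15 = 8.53°;  2α = 17.06°
n_0 = (-0.1086, +0.9941)
n_1 = (-0.5793, +0.8151)
n_2 = (-0.9651, -0.2619)
n_3 = (+0.0896, -0.9960)
n_4 = (+0.6136, -0.7896)
n_5 = (+0.9859, -0.1672)
n_6 = (+0.5406, +0.8413)
  (0,1): δ = 150.83°  ·
  (0,2): δ = 81.06°  ·
  (0,3): δ = 1.10°  ✓
  (0,4): δ = 31.61°  ·
  (0,5): δ = 74.14°  ·
  (0,6): δ = 141.04°  ·
  (1,2): δ = 110.22°  ·
  (1,3): δ = 30.26°  ·
  (1,4): δ = 2.44°  ✓
  (1,5): δ = 44.97°  ·
  (1,6): δ = 111.87°  ·
  (2,3): δ = 100.04°  ·
  (2,4): δ = 67.33°  ·
  (2,5): δ = 24.81°  ·
  (2,6): δ = 42.10°  ·
  (3,4): δ = 147.29°  ·
  (3,5): δ = 104.76°  ·
  (3,6): δ = 37.86°  ·
  (4,5): δ = 137.47°  ·
  (4,6): δ = 70.57°  ·
  (5,6): δ = 113.10°  ·
antipodal pairs: 2

count = 2; pairs: (0,3), (1,4)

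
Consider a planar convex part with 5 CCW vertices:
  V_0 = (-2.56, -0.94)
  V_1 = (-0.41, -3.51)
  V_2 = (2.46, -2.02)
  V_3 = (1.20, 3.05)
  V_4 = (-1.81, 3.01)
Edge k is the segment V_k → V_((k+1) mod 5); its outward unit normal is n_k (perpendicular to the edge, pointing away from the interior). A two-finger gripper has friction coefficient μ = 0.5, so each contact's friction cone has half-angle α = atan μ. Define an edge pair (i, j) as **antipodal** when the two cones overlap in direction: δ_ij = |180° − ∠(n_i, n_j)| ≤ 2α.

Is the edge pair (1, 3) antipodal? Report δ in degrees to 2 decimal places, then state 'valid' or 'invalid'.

α = atan 0.5 = 26.57°;  2α = 53.13°
edge 1: e_1 = (+2.87, +1.49);  n_1 = (+0.4608, -0.8875)
edge 3: e_3 = (-3.01, -0.04);  n_3 = (-0.0133, +0.9999)
∠(n_1, n_3) = 153.32°
δ = |180° − 153.32°| = 26.68°
26.68° ≤ 2α = 53.13°  →  valid

δ = 26.68°, valid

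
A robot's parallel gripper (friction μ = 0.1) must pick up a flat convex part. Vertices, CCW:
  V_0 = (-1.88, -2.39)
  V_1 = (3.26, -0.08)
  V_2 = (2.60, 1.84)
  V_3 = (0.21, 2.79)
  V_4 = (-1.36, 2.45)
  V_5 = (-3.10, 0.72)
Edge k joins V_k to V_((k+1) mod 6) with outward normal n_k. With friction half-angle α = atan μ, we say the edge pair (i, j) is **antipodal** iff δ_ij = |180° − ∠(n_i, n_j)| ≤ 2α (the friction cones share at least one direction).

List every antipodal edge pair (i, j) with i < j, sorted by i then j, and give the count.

count = 1; pairs: (1,5)

α = atan 0.1 = 5.71°;  2α = 11.42°
n_0 = (+0.4099, -0.9121)
n_1 = (+0.9457, +0.3251)
n_2 = (+0.3694, +0.9293)
n_3 = (-0.2117, +0.9773)
n_4 = (-0.7051, +0.7091)
n_5 = (-0.9309, -0.3652)
  (0,1): δ = 95.23°  ·
  (0,2): δ = 45.88°  ·
  (0,3): δ = 11.98°  ·
  (0,4): δ = 20.63°  ·
  (0,5): δ = 87.22°  ·
  (1,2): δ = 130.65°  ·
  (1,3): δ = 96.75°  ·
  (1,4): δ = 64.14°  ·
  (1,5): δ = 2.45°  ✓
  (2,3): δ = 146.10°  ·
  (2,4): δ = 113.49°  ·
  (2,5): δ = 46.90°  ·
  (3,4): δ = 147.38°  ·
  (3,5): δ = 80.80°  ·
  (4,5): δ = 113.42°  ·
antipodal pairs: 1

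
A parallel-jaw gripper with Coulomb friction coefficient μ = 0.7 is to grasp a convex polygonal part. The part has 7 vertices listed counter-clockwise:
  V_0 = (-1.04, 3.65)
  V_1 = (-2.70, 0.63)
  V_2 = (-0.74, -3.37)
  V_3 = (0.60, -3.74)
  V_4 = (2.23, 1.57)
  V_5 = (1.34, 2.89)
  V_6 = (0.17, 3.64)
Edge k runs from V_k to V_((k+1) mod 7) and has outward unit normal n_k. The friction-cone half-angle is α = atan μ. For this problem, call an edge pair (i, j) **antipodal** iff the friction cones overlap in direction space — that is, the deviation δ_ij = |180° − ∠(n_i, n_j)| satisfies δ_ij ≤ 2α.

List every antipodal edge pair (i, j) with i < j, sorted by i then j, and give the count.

count = 9; pairs: (0,3), (0,4), (1,3), (1,4), (1,5), (1,6), (2,4), (2,5), (2,6)

α = atan 0.7 = 34.99°;  2α = 69.98°
n_0 = (-0.8763, +0.4817)
n_1 = (-0.8980, -0.4400)
n_2 = (-0.2662, -0.9639)
n_3 = (+0.9560, -0.2935)
n_4 = (+0.8291, +0.5590)
n_5 = (+0.5397, +0.8419)
n_6 = (+0.0083, +1.0000)
  (0,1): δ = 125.10°  ·
  (0,2): δ = 76.64°  ·
  (0,3): δ = 11.73°  ✓
  (0,4): δ = 62.79°  ✓
  (0,5): δ = 86.14°  ·
  (0,6): δ = 118.32°  ·
  (1,2): δ = 131.54°  ·
  (1,3): δ = 43.17°  ✓
  (1,4): δ = 7.88°  ✓
  (1,5): δ = 31.23°  ✓
  (1,6): δ = 63.42°  ✓
  (2,3): δ = 91.63°  ·
  (2,4): δ = 40.57°  ✓
  (2,5): δ = 17.23°  ✓
  (2,6): δ = 14.96°  ✓
  (3,4): δ = 128.95°  ·
  (3,5): δ = 105.60°  ·
  (3,6): δ = 73.41°  ·
  (4,5): δ = 156.65°  ·
  (4,6): δ = 124.46°  ·
  (5,6): δ = 147.81°  ·
antipodal pairs: 9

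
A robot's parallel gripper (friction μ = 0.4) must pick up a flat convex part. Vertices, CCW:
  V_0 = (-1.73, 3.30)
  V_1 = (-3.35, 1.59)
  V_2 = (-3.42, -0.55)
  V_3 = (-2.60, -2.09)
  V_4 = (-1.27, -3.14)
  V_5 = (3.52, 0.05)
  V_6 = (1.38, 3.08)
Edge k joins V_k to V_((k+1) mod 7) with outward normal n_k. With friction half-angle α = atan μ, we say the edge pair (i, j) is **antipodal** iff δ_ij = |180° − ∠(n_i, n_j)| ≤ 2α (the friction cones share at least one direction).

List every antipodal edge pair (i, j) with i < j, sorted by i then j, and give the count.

α = atan 0.4 = 21.80°;  2α = 43.60°
n_0 = (-0.7260, +0.6877)
n_1 = (-0.9995, +0.0327)
n_2 = (-0.8827, -0.4700)
n_3 = (-0.6196, -0.7849)
n_4 = (+0.5543, -0.8323)
n_5 = (+0.8168, +0.5769)
n_6 = (+0.0706, +0.9975)
  (0,1): δ = 138.42°  ·
  (0,2): δ = 108.51°  ·
  (0,3): δ = 84.84°  ·
  (0,4): δ = 12.89°  ✓
  (0,5): δ = 78.68°  ·
  (0,6): δ = 129.41°  ·
  (1,2): δ = 150.09°  ·
  (1,3): δ = 126.42°  ·
  (1,4): δ = 54.46°  ·
  (1,5): δ = 37.11°  ✓
  (1,6): δ = 87.83°  ·
  (2,3): δ = 156.32°  ·
  (2,4): δ = 84.37°  ·
  (2,5): δ = 7.20°  ✓
  (2,6): δ = 57.92°  ·
  (3,4): δ = 108.05°  ·
  (3,5): δ = 16.48°  ✓
  (3,6): δ = 34.24°  ✓
  (4,5): δ = 88.43°  ·
  (4,6): δ = 37.71°  ✓
  (5,6): δ = 129.28°  ·
antipodal pairs: 6

count = 6; pairs: (0,4), (1,5), (2,5), (3,5), (3,6), (4,6)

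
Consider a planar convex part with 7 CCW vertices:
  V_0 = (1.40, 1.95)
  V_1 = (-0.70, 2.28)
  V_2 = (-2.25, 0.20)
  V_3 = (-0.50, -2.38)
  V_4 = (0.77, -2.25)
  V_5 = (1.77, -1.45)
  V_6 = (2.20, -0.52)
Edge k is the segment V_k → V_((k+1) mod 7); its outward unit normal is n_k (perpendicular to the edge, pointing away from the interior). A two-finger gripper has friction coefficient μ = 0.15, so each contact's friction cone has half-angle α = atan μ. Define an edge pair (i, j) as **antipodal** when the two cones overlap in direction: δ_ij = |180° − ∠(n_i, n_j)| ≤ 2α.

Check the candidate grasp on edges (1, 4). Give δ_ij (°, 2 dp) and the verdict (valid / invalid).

α = atan 0.15 = 8.53°;  2α = 17.06°
edge 1: e_1 = (-1.55, -2.08);  n_1 = (-0.8018, +0.5975)
edge 4: e_4 = (+1.00, +0.80);  n_4 = (+0.6247, -0.7809)
∠(n_1, n_4) = 165.35°
δ = |180° − 165.35°| = 14.65°
14.65° ≤ 2α = 17.06°  →  valid

δ = 14.65°, valid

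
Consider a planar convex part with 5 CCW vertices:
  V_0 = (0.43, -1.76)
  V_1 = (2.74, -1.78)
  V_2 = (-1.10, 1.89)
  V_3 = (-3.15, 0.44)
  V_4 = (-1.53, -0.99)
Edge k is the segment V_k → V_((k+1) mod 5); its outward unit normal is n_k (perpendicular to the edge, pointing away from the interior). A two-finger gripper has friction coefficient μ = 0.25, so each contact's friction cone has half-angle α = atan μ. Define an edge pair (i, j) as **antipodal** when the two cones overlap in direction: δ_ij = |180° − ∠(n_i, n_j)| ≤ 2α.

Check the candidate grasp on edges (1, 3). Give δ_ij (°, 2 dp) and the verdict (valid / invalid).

α = atan 0.25 = 14.04°;  2α = 28.07°
edge 1: e_1 = (-3.84, +3.67);  n_1 = (+0.6909, +0.7229)
edge 3: e_3 = (+1.62, -1.43);  n_3 = (-0.6618, -0.7497)
∠(n_1, n_3) = 177.73°
δ = |180° − 177.73°| = 2.27°
2.27° ≤ 2α = 28.07°  →  valid

δ = 2.27°, valid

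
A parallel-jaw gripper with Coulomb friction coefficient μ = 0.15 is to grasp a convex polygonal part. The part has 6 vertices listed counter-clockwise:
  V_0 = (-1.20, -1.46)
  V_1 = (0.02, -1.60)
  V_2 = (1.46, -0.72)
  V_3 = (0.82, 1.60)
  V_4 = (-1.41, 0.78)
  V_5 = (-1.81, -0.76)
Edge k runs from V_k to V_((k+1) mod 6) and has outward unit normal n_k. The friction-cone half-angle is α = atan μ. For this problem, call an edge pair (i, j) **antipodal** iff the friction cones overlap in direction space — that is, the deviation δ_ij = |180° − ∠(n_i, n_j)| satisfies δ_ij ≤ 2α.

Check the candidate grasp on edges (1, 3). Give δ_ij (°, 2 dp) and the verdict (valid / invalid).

δ = 11.24°, valid

α = atan 0.15 = 8.53°;  2α = 17.06°
edge 1: e_1 = (+1.44, +0.88);  n_1 = (+0.5215, -0.8533)
edge 3: e_3 = (-2.23, -0.82);  n_3 = (-0.3451, +0.9386)
∠(n_1, n_3) = 168.76°
δ = |180° − 168.76°| = 11.24°
11.24° ≤ 2α = 17.06°  →  valid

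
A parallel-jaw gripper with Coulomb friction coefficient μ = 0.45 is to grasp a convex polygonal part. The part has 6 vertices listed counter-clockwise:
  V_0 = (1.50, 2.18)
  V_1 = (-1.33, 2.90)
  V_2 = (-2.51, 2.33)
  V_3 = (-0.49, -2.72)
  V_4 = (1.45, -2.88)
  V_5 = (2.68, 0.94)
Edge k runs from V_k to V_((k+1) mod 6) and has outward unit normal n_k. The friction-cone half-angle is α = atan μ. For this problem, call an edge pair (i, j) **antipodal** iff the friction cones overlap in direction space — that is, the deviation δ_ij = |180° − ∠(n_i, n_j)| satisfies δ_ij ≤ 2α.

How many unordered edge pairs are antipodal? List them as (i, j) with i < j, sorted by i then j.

count = 6; pairs: (0,3), (1,3), (1,4), (2,4), (2,5), (3,5)

α = atan 0.45 = 24.23°;  2α = 48.46°
n_0 = (+0.2466, +0.9691)
n_1 = (-0.4350, +0.9004)
n_2 = (-0.9285, -0.3714)
n_3 = (-0.0822, -0.9966)
n_4 = (+0.9519, -0.3065)
n_5 = (+0.7244, +0.6894)
  (0,1): δ = 139.94°  ·
  (0,2): δ = 53.92°  ·
  (0,3): δ = 9.56°  ✓
  (0,4): δ = 86.43°  ·
  (0,5): δ = 147.85°  ·
  (1,2): δ = 93.98°  ·
  (1,3): δ = 30.50°  ✓
  (1,4): δ = 46.37°  ✓
  (1,5): δ = 107.80°  ·
  (2,3): δ = 116.52°  ·
  (2,4): δ = 39.65°  ✓
  (2,5): δ = 21.78°  ✓
  (3,4): δ = 103.13°  ·
  (3,5): δ = 41.71°  ✓
  (4,5): δ = 118.57°  ·
antipodal pairs: 6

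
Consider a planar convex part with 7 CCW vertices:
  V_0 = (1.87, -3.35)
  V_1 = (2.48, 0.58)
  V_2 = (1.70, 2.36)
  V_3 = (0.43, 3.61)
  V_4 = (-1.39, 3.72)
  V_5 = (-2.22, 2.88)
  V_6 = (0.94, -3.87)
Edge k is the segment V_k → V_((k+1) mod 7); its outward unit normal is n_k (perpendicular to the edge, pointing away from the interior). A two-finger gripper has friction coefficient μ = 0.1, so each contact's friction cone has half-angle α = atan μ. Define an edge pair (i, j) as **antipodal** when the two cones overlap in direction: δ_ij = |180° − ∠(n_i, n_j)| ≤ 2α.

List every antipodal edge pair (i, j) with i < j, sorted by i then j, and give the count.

count = 1; pairs: (1,5)

α = atan 0.1 = 5.71°;  2α = 11.42°
n_0 = (+0.9882, -0.1534)
n_1 = (+0.9159, +0.4014)
n_2 = (+0.7015, +0.7127)
n_3 = (+0.0603, +0.9982)
n_4 = (-0.7113, +0.7029)
n_5 = (-0.9057, -0.4240)
n_6 = (+0.4880, -0.8728)
  (0,1): δ = 147.51°  ·
  (0,2): δ = 125.72°  ·
  (0,3): δ = 84.64°  ·
  (0,4): δ = 35.83°  ·
  (0,5): δ = 33.91°  ·
  (0,6): δ = 128.03°  ·
  (1,2): δ = 158.21°  ·
  (1,3): δ = 117.12°  ·
  (1,4): δ = 68.32°  ·
  (1,5): δ = 1.42°  ✓
  (1,6): δ = 95.55°  ·
  (2,3): δ = 138.91°  ·
  (2,4): δ = 90.11°  ·
  (2,5): δ = 20.37°  ·
  (2,6): δ = 73.76°  ·
  (3,4): δ = 131.20°  ·
  (3,5): δ = 61.45°  ·
  (3,6): δ = 32.67°  ·
  (4,5): δ = 110.26°  ·
  (4,6): δ = 16.13°  ·
  (5,6): δ = 85.88°  ·
antipodal pairs: 1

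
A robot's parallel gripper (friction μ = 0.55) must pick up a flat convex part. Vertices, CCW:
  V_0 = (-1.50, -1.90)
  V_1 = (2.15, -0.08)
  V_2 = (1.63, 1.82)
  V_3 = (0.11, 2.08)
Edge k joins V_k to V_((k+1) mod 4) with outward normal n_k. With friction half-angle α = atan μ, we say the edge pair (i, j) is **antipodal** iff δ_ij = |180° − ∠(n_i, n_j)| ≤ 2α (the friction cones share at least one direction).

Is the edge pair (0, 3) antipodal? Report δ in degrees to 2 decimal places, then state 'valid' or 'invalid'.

α = atan 0.55 = 28.81°;  2α = 57.62°
edge 0: e_0 = (+3.65, +1.82);  n_0 = (+0.4462, -0.8949)
edge 3: e_3 = (-1.61, -3.98);  n_3 = (-0.9270, +0.3750)
∠(n_0, n_3) = 138.53°
δ = |180° − 138.53°| = 41.47°
41.47° ≤ 2α = 57.62°  →  valid

δ = 41.47°, valid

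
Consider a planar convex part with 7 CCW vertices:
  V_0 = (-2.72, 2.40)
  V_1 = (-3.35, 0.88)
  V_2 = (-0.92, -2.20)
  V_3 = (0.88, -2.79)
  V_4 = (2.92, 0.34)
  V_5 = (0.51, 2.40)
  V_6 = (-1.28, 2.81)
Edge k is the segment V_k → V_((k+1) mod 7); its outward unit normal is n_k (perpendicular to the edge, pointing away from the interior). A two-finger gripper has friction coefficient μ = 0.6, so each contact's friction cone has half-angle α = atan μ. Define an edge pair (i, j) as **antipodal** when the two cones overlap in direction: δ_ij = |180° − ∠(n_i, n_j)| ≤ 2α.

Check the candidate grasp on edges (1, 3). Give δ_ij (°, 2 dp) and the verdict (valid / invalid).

α = atan 0.6 = 30.96°;  2α = 61.93°
edge 1: e_1 = (+2.43, -3.08);  n_1 = (-0.7851, -0.6194)
edge 3: e_3 = (+2.04, +3.13);  n_3 = (+0.8378, -0.5460)
∠(n_1, n_3) = 108.63°
δ = |180° − 108.63°| = 71.37°
71.37° > 2α = 61.93°  →  invalid

δ = 71.37°, invalid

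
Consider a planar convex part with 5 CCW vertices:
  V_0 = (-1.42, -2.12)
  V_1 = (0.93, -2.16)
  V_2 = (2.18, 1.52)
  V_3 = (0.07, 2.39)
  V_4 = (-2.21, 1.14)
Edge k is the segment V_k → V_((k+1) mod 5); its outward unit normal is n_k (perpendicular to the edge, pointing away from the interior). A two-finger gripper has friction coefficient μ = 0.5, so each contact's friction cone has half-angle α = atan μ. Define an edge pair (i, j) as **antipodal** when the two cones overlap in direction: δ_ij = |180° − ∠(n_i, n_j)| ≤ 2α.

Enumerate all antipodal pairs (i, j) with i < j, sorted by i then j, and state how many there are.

α = atan 0.5 = 26.57°;  2α = 53.13°
n_0 = (-0.0170, -0.9999)
n_1 = (+0.9469, -0.3216)
n_2 = (+0.3812, +0.9245)
n_3 = (-0.4807, +0.8769)
n_4 = (-0.9719, -0.2355)
  (0,1): δ = 107.79°  ·
  (0,2): δ = 21.43°  ✓
  (0,3): δ = 29.71°  ✓
  (0,4): δ = 104.60°  ·
  (1,2): δ = 93.65°  ·
  (1,3): δ = 42.51°  ✓
  (1,4): δ = 32.38°  ✓
  (2,3): δ = 128.86°  ·
  (2,4): δ = 53.97°  ·
  (3,4): δ = 105.11°  ·
antipodal pairs: 4

count = 4; pairs: (0,2), (0,3), (1,3), (1,4)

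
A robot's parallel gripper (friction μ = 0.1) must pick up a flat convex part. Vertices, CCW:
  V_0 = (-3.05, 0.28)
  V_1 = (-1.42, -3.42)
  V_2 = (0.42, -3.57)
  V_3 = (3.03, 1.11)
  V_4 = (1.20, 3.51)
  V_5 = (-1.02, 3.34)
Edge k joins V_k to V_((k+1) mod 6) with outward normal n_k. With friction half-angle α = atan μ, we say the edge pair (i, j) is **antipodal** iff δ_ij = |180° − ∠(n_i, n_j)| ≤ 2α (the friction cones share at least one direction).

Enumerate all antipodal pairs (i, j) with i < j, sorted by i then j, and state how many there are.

α = atan 0.1 = 5.71°;  2α = 11.42°
n_0 = (-0.9151, -0.4032)
n_1 = (-0.0813, -0.9967)
n_2 = (+0.8734, -0.4871)
n_3 = (+0.7952, +0.6063)
n_4 = (-0.0764, +0.9971)
n_5 = (-0.8333, +0.5528)
  (0,1): δ = 118.44°  ·
  (0,2): δ = 52.92°  ·
  (0,3): δ = 13.55°  ·
  (0,4): δ = 70.60°  ·
  (0,5): δ = 122.66°  ·
  (1,2): δ = 114.49°  ·
  (1,3): δ = 48.01°  ·
  (1,4): δ = 9.04°  ✓
  (1,5): δ = 61.10°  ·
  (2,3): δ = 113.53°  ·
  (2,4): δ = 56.47°  ·
  (2,5): δ = 4.41°  ✓
  (3,4): δ = 122.95°  ·
  (3,5): δ = 70.89°  ·
  (4,5): δ = 127.94°  ·
antipodal pairs: 2

count = 2; pairs: (1,4), (2,5)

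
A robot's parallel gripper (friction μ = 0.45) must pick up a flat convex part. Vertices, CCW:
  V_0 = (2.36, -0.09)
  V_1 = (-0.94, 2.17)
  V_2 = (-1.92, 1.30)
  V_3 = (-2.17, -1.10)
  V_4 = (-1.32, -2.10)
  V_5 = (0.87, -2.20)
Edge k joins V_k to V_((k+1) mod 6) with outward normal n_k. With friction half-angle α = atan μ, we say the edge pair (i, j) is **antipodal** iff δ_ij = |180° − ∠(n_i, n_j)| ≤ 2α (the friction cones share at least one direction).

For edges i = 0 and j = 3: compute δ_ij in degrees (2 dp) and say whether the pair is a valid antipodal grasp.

α = atan 0.45 = 24.23°;  2α = 48.46°
edge 0: e_0 = (-3.30, +2.26);  n_0 = (+0.5650, +0.8251)
edge 3: e_3 = (+0.85, -1.00);  n_3 = (-0.7619, -0.6476)
∠(n_0, n_3) = 164.77°
δ = |180° − 164.77°| = 15.23°
15.23° ≤ 2α = 48.46°  →  valid

δ = 15.23°, valid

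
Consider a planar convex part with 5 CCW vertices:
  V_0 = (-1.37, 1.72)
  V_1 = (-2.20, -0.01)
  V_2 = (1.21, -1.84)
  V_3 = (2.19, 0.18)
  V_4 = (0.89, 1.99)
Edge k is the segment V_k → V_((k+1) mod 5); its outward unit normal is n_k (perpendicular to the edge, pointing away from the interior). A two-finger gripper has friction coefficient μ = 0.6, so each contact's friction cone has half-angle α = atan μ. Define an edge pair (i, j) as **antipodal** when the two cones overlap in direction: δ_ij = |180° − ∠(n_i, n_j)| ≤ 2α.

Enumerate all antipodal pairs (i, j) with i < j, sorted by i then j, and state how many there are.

α = atan 0.6 = 30.96°;  2α = 61.93°
n_0 = (-0.9016, +0.4326)
n_1 = (-0.4729, -0.8811)
n_2 = (+0.8997, -0.4365)
n_3 = (+0.8122, +0.5834)
n_4 = (-0.1186, +0.9929)
  (0,1): δ = 92.59°  ·
  (0,2): δ = 0.25°  ✓
  (0,3): δ = 61.32°  ✓
  (0,4): δ = 122.44°  ·
  (1,2): δ = 87.66°  ·
  (1,3): δ = 26.09°  ✓
  (1,4): δ = 35.03°  ✓
  (2,3): δ = 118.43°  ·
  (2,4): δ = 57.31°  ✓
  (3,4): δ = 118.87°  ·
antipodal pairs: 5

count = 5; pairs: (0,2), (0,3), (1,3), (1,4), (2,4)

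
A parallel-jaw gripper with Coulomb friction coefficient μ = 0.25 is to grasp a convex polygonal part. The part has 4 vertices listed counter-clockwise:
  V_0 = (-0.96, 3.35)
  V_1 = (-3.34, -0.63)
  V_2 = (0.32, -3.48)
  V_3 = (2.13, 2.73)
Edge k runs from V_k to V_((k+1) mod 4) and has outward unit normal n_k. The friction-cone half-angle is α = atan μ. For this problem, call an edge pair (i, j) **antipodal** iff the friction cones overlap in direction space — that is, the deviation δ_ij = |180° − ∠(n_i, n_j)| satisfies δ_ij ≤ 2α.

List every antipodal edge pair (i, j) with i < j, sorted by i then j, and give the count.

count = 2; pairs: (0,2), (1,3)

α = atan 0.25 = 14.04°;  2α = 28.07°
n_0 = (-0.8583, +0.5132)
n_1 = (-0.6144, -0.7890)
n_2 = (+0.9601, -0.2798)
n_3 = (+0.1967, +0.9805)
  (0,1): δ = 97.03°  ·
  (0,2): δ = 14.63°  ✓
  (0,3): δ = 109.53°  ·
  (1,2): δ = 68.34°  ·
  (1,3): δ = 26.56°  ✓
  (2,3): δ = 85.10°  ·
antipodal pairs: 2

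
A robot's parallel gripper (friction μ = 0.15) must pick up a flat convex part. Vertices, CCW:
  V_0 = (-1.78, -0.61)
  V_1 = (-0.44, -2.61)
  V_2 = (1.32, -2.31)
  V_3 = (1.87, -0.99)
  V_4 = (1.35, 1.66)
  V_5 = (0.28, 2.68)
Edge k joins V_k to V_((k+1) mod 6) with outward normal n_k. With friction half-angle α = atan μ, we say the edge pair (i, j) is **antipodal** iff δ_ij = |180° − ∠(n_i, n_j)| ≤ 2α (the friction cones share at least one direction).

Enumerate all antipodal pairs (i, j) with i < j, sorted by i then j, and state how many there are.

α = atan 0.15 = 8.53°;  2α = 17.06°
n_0 = (-0.8308, -0.5566)
n_1 = (+0.1680, -0.9858)
n_2 = (+0.9231, -0.3846)
n_3 = (+0.9813, +0.1926)
n_4 = (+0.6900, +0.7238)
n_5 = (-0.8476, +0.5307)
  (0,1): δ = 114.15°  ·
  (0,2): δ = 56.44°  ·
  (0,3): δ = 22.72°  ·
  (0,4): δ = 12.55°  ✓
  (0,5): δ = 114.13°  ·
  (1,2): δ = 122.29°  ·
  (1,3): δ = 88.57°  ·
  (1,4): δ = 53.30°  ·
  (1,5): δ = 48.27°  ·
  (2,3): δ = 146.28°  ·
  (2,4): δ = 111.01°  ·
  (2,5): δ = 9.43°  ✓
  (3,4): δ = 144.73°  ·
  (3,5): δ = 43.15°  ·
  (4,5): δ = 78.42°  ·
antipodal pairs: 2

count = 2; pairs: (0,4), (2,5)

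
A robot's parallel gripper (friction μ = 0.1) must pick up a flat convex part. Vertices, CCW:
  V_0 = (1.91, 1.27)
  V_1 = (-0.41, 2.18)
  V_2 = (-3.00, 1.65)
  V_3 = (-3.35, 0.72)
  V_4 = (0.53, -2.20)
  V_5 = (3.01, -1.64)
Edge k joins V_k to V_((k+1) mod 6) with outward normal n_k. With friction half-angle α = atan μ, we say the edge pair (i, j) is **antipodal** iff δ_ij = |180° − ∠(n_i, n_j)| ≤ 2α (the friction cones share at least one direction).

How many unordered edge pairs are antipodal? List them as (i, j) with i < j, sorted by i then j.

count = 1; pairs: (1,4)

α = atan 0.1 = 5.71°;  2α = 11.42°
n_0 = (+0.3652, +0.9309)
n_1 = (-0.2005, +0.9797)
n_2 = (-0.9359, +0.3522)
n_3 = (-0.6013, -0.7990)
n_4 = (+0.2203, -0.9754)
n_5 = (+0.9354, +0.3536)
  (0,1): δ = 147.02°  ·
  (0,2): δ = 89.21°  ·
  (0,3): δ = 15.55°  ·
  (0,4): δ = 34.14°  ·
  (0,5): δ = 132.12°  ·
  (1,2): δ = 122.19°  ·
  (1,3): δ = 48.53°  ·
  (1,4): δ = 1.16°  ✓
  (1,5): δ = 99.14°  ·
  (2,3): δ = 106.34°  ·
  (2,4): δ = 56.65°  ·
  (2,5): δ = 41.33°  ·
  (3,4): δ = 130.31°  ·
  (3,5): δ = 32.33°  ·
  (4,5): δ = 82.02°  ·
antipodal pairs: 1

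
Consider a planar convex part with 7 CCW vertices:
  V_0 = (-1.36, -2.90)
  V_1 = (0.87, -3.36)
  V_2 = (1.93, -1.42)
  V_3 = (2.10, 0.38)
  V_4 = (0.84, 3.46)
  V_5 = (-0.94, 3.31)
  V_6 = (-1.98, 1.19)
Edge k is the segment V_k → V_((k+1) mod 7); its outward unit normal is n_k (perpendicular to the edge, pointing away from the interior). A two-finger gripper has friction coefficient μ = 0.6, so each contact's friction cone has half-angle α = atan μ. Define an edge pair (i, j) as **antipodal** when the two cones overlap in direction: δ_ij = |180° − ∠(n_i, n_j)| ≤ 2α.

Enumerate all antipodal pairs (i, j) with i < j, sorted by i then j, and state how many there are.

count = 9; pairs: (0,3), (0,4), (1,4), (1,5), (1,6), (2,5), (2,6), (3,5), (3,6)

α = atan 0.6 = 30.96°;  2α = 61.93°
n_0 = (-0.2020, -0.9794)
n_1 = (+0.8775, -0.4795)
n_2 = (+0.9956, -0.0940)
n_3 = (+0.9255, +0.3786)
n_4 = (-0.0840, +0.9965)
n_5 = (-0.8978, +0.4404)
n_6 = (-0.9887, -0.1499)
  (0,1): δ = 107.00°  ·
  (0,2): δ = 83.74°  ·
  (0,3): δ = 56.10°  ✓
  (0,4): δ = 16.47°  ✓
  (0,5): δ = 75.52°  ·
  (0,6): δ = 110.28°  ·
  (1,2): δ = 156.74°  ·
  (1,3): δ = 129.10°  ·
  (1,4): δ = 56.53°  ✓
  (1,5): δ = 2.52°  ✓
  (1,6): δ = 37.27°  ✓
  (2,3): δ = 152.36°  ·
  (2,4): δ = 79.79°  ·
  (2,5): δ = 20.74°  ✓
  (2,6): δ = 14.02°  ✓
  (3,4): δ = 107.43°  ·
  (3,5): δ = 48.38°  ✓
  (3,6): δ = 13.63°  ✓
  (4,5): δ = 120.95°  ·
  (4,6): δ = 86.20°  ·
  (5,6): δ = 145.25°  ·
antipodal pairs: 9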